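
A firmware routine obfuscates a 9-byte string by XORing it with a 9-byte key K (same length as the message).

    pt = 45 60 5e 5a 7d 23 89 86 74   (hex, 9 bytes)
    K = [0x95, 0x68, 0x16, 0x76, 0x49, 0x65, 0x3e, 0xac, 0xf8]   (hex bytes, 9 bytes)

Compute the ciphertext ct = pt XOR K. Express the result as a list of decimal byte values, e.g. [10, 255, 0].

[208, 8, 72, 44, 52, 70, 183, 42, 140]

XOR is its own inverse, so applying the key byte-wise gives the result directly.
byte 0: 45 xor 95 = d0
byte 1: 60 xor 68 = 08
byte 2: 5e xor 16 = 48
byte 3: 5a xor 76 = 2c
byte 4: 7d xor 49 = 34
byte 5: 23 xor 65 = 46
byte 6: 89 xor 3e = b7
byte 7: 86 xor ac = 2a
byte 8: 74 xor f8 = 8c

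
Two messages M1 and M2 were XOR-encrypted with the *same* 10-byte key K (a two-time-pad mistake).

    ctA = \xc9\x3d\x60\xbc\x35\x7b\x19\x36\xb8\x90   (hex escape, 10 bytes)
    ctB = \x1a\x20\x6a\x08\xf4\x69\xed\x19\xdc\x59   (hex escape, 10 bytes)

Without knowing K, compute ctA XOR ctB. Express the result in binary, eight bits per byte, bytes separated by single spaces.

ctA ⊕ ctB = (M1 ⊕ K) ⊕ (M2 ⊕ K) = M1 ⊕ M2 — the shared key cancels under XOR.
byte 0: c9 ⊕ 1a = d3
byte 1: 3d ⊕ 20 = 1d
byte 2: 60 ⊕ 6a = 0a
byte 3: bc ⊕ 08 = b4
byte 4: 35 ⊕ f4 = c1
byte 5: 7b ⊕ 69 = 12
byte 6: 19 ⊕ ed = f4
byte 7: 36 ⊕ 19 = 2f
byte 8: b8 ⊕ dc = 64
byte 9: 90 ⊕ 59 = c9

11010011 00011101 00001010 10110100 11000001 00010010 11110100 00101111 01100100 11001001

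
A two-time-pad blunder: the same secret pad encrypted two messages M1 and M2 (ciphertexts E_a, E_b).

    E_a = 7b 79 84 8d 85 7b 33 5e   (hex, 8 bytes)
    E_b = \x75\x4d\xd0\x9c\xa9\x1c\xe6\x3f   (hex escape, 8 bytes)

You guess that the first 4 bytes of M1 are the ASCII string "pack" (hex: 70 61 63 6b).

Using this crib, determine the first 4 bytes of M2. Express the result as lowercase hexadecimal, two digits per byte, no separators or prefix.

7e55377a

First, E_a ⊕ E_b = (M1 ⊕ K) ⊕ (M2 ⊕ K) = M1 ⊕ M2, so the key drops out. Then M2 = (M1 ⊕ M2) ⊕ M1 over the first 4 bytes.
byte 0: (7b xor 75) xor 70 = 0e xor 70 = 7e
byte 1: (79 xor 4d) xor 61 = 34 xor 61 = 55
byte 2: (84 xor d0) xor 63 = 54 xor 63 = 37
byte 3: (8d xor 9c) xor 6b = 11 xor 6b = 7a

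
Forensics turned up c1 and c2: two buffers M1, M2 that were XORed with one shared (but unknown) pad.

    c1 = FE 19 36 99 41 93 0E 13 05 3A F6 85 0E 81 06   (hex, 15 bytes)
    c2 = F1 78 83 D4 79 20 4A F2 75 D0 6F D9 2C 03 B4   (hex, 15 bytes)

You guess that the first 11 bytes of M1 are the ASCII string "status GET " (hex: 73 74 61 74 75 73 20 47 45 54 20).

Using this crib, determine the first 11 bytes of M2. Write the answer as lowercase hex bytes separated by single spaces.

7c 15 d4 39 4d c0 64 a6 35 be b9

First, c1 ⊕ c2 = (M1 ⊕ K) ⊕ (M2 ⊕ K) = M1 ⊕ M2, so the key drops out. Then M2 = (M1 ⊕ M2) ⊕ M1 over the first 11 bytes.
byte 0: (fe xor f1) xor 73 = 0f xor 73 = 7c
byte 1: (19 xor 78) xor 74 = 61 xor 74 = 15
byte 2: (36 xor 83) xor 61 = b5 xor 61 = d4
byte 3: (99 xor d4) xor 74 = 4d xor 74 = 39
byte 4: (41 xor 79) xor 75 = 38 xor 75 = 4d
byte 5: (93 xor 20) xor 73 = b3 xor 73 = c0
byte 6: (0e xor 4a) xor 20 = 44 xor 20 = 64
byte 7: (13 xor f2) xor 47 = e1 xor 47 = a6
byte 8: (05 xor 75) xor 45 = 70 xor 45 = 35
byte 9: (3a xor d0) xor 54 = ea xor 54 = be
byte 10: (f6 xor 6f) xor 20 = 99 xor 20 = b9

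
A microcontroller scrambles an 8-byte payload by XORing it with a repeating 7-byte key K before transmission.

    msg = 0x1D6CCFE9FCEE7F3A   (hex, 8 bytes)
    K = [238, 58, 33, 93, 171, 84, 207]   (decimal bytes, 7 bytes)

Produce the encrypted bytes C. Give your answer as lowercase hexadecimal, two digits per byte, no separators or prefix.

f356eeb457bab0d4

The 7-byte key repeats, so the effective keystream is ee 3a 21 5d ab 54 cf ee.
byte 0:  29 xor 238 = 243
byte 1: 108 xor  58 =  86
byte 2: 207 xor  33 = 238
byte 3: 233 xor  93 = 180
byte 4: 252 xor 171 =  87
byte 5: 238 xor  84 = 186
byte 6: 127 xor 207 = 176
byte 7:  58 xor 238 = 212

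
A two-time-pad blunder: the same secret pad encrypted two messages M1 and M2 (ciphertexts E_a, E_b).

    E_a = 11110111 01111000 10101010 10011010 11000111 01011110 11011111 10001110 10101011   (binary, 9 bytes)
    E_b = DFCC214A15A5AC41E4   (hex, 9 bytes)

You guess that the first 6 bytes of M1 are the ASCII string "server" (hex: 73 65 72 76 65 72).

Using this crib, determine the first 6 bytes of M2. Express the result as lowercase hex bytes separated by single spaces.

5b d1 f9 a6 b7 89

First, E_a ⊕ E_b = (M1 ⊕ K) ⊕ (M2 ⊕ K) = M1 ⊕ M2, so the key drops out. Then M2 = (M1 ⊕ M2) ⊕ M1 over the first 6 bytes.
byte 0: (f7 xor df) xor 73 = 28 xor 73 = 5b
byte 1: (78 xor cc) xor 65 = b4 xor 65 = d1
byte 2: (aa xor 21) xor 72 = 8b xor 72 = f9
byte 3: (9a xor 4a) xor 76 = d0 xor 76 = a6
byte 4: (c7 xor 15) xor 65 = d2 xor 65 = b7
byte 5: (5e xor a5) xor 72 = fb xor 72 = 89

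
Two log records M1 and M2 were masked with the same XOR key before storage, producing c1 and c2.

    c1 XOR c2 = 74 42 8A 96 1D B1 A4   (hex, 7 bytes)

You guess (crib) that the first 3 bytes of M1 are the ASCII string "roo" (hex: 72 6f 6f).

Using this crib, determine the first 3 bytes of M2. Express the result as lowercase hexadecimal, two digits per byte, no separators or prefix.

062de5

Since c1 ⊕ c2 = M1 ⊕ M2, XORing with the guessed M1 bytes yields the corresponding M2 bytes: M2 = (c1 ⊕ c2) ⊕ M1.
74 ⊕ 72 = 06
42 ⊕ 6f = 2d
8a ⊕ 6f = e5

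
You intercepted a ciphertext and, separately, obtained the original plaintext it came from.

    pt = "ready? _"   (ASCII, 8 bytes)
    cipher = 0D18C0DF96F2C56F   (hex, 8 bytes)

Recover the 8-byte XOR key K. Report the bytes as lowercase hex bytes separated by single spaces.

Since cipher = pt ⊕ K, XORing both sides with pt gives K = pt ⊕ cipher.
01110010 ^ 00001101 = 01111111
01100101 ^ 00011000 = 01111101
01100001 ^ 11000000 = 10100001
01100100 ^ 11011111 = 10111011
01111001 ^ 10010110 = 11101111
00111111 ^ 11110010 = 11001101
00100000 ^ 11000101 = 11100101
01011111 ^ 01101111 = 00110000

7f 7d a1 bb ef cd e5 30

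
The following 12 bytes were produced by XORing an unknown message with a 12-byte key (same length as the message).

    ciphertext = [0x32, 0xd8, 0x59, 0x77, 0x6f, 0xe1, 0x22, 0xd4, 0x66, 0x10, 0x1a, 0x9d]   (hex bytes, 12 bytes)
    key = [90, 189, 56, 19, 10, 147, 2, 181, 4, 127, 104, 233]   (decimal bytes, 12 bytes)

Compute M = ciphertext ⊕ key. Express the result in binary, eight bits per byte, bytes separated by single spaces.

32 ^ 5a = 68
d8 ^ bd = 65
59 ^ 38 = 61
77 ^ 13 = 64
6f ^ 0a = 65
e1 ^ 93 = 72
22 ^ 02 = 20
d4 ^ b5 = 61
66 ^ 04 = 62
10 ^ 7f = 6f
1a ^ 68 = 72
9d ^ e9 = 74

01101000 01100101 01100001 01100100 01100101 01110010 00100000 01100001 01100010 01101111 01110010 01110100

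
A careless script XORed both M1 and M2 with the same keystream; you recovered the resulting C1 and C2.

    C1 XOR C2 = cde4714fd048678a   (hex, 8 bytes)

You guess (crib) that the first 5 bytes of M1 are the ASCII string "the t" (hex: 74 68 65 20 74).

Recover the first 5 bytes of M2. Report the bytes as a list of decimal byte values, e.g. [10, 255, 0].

Since C1 ⊕ C2 = M1 ⊕ M2, XORing with the guessed M1 bytes yields the corresponding M2 bytes: M2 = (C1 ⊕ C2) ⊕ M1.
cd xor 74 = b9
e4 xor 68 = 8c
71 xor 65 = 14
4f xor 20 = 6f
d0 xor 74 = a4

[185, 140, 20, 111, 164]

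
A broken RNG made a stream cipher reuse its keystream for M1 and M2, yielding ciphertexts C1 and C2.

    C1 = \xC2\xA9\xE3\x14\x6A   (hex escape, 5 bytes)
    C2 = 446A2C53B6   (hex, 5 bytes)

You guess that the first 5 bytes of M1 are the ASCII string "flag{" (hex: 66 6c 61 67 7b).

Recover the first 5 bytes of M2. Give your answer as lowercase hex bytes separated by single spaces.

e0 af ae 20 a7

First, C1 ⊕ C2 = (M1 ⊕ K) ⊕ (M2 ⊕ K) = M1 ⊕ M2, so the key drops out. Then M2 = (M1 ⊕ M2) ⊕ M1 over the first 5 bytes.
byte 0: (c2 XOR 44) XOR 66 = 86 XOR 66 = e0
byte 1: (a9 XOR 6a) XOR 6c = c3 XOR 6c = af
byte 2: (e3 XOR 2c) XOR 61 = cf XOR 61 = ae
byte 3: (14 XOR 53) XOR 67 = 47 XOR 67 = 20
byte 4: (6a XOR b6) XOR 7b = dc XOR 7b = a7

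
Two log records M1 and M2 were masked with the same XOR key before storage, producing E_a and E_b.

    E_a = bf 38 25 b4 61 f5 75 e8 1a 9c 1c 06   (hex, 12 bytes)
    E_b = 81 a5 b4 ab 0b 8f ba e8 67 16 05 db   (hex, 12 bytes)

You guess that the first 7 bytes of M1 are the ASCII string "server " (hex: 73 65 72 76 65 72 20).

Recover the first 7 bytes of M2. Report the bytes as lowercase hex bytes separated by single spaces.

4d f8 e3 69 0f 08 ef

First, E_a ⊕ E_b = (M1 ⊕ K) ⊕ (M2 ⊕ K) = M1 ⊕ M2, so the key drops out. Then M2 = (M1 ⊕ M2) ⊕ M1 over the first 7 bytes.
byte 0: (bf ^ 81) ^ 73 = 3e ^ 73 = 4d
byte 1: (38 ^ a5) ^ 65 = 9d ^ 65 = f8
byte 2: (25 ^ b4) ^ 72 = 91 ^ 72 = e3
byte 3: (b4 ^ ab) ^ 76 = 1f ^ 76 = 69
byte 4: (61 ^ 0b) ^ 65 = 6a ^ 65 = 0f
byte 5: (f5 ^ 8f) ^ 72 = 7a ^ 72 = 08
byte 6: (75 ^ ba) ^ 20 = cf ^ 20 = ef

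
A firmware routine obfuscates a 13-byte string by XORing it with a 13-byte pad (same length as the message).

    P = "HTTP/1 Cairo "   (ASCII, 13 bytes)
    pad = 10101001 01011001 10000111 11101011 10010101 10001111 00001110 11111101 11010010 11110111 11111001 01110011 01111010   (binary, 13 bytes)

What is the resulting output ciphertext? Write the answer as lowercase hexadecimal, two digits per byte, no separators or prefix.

e10dd3bbbabe2ebeb39e8b1c5a

XOR is its own inverse, so applying the key byte-wise gives the result directly.
48 XOR a9 = e1
54 XOR 59 = 0d
54 XOR 87 = d3
50 XOR eb = bb
2f XOR 95 = ba
31 XOR 8f = be
20 XOR 0e = 2e
43 XOR fd = be
61 XOR d2 = b3
69 XOR f7 = 9e
72 XOR f9 = 8b
6f XOR 73 = 1c
20 XOR 7a = 5a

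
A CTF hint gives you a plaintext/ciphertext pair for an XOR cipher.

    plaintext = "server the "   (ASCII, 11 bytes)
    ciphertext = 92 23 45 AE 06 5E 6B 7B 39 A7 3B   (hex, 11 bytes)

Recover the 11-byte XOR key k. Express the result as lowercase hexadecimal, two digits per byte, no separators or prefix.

Since ciphertext = plaintext ⊕ k, XORing both sides with plaintext gives k = plaintext ⊕ ciphertext.
byte 0: 01110011 ^ 10010010 = 11100001
byte 1: 01100101 ^ 00100011 = 01000110
byte 2: 01110010 ^ 01000101 = 00110111
byte 3: 01110110 ^ 10101110 = 11011000
byte 4: 01100101 ^ 00000110 = 01100011
byte 5: 01110010 ^ 01011110 = 00101100
byte 6: 00100000 ^ 01101011 = 01001011
byte 7: 01110100 ^ 01111011 = 00001111
byte 8: 01101000 ^ 00111001 = 01010001
byte 9: 01100101 ^ 10100111 = 11000010
byte 10: 00100000 ^ 00111011 = 00011011

e14637d8632c4b0f51c21b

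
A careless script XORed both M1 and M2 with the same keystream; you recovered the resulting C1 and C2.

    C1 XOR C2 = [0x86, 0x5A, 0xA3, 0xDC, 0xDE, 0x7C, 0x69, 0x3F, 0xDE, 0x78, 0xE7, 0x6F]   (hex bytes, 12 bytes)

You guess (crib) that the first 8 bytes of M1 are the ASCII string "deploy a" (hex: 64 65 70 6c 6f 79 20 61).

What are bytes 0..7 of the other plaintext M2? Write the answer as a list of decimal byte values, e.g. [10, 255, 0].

Since C1 ⊕ C2 = M1 ⊕ M2, XORing with the guessed M1 bytes yields the corresponding M2 bytes: M2 = (C1 ⊕ C2) ⊕ M1.
134 XOR 100 = 226
 90 XOR 101 =  63
163 XOR 112 = 211
220 XOR 108 = 176
222 XOR 111 = 177
124 XOR 121 =   5
105 XOR  32 =  73
 63 XOR  97 =  94

[226, 63, 211, 176, 177, 5, 73, 94]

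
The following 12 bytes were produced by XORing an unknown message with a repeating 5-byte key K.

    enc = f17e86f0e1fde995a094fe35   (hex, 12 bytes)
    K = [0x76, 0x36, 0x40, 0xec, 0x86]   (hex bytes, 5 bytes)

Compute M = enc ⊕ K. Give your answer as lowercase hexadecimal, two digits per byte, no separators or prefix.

8748c61c678bdfd54c128803

The 5-byte key repeats, so the effective keystream is 76 36 40 ec 86 76 36 40 ec 86 76 36.
byte 0: f1 ⊕ 76 = 87
byte 1: 7e ⊕ 36 = 48
byte 2: 86 ⊕ 40 = c6
byte 3: f0 ⊕ ec = 1c
byte 4: e1 ⊕ 86 = 67
byte 5: fd ⊕ 76 = 8b
byte 6: e9 ⊕ 36 = df
byte 7: 95 ⊕ 40 = d5
byte 8: a0 ⊕ ec = 4c
byte 9: 94 ⊕ 86 = 12
byte 10: fe ⊕ 76 = 88
byte 11: 35 ⊕ 36 = 03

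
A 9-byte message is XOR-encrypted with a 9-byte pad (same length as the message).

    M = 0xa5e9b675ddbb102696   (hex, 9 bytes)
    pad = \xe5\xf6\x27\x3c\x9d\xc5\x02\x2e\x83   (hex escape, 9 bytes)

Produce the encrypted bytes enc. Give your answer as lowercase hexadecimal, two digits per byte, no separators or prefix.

401f9149407e120815

a5 ⊕ e5 = 40
e9 ⊕ f6 = 1f
b6 ⊕ 27 = 91
75 ⊕ 3c = 49
dd ⊕ 9d = 40
bb ⊕ c5 = 7e
10 ⊕ 02 = 12
26 ⊕ 2e = 08
96 ⊕ 83 = 15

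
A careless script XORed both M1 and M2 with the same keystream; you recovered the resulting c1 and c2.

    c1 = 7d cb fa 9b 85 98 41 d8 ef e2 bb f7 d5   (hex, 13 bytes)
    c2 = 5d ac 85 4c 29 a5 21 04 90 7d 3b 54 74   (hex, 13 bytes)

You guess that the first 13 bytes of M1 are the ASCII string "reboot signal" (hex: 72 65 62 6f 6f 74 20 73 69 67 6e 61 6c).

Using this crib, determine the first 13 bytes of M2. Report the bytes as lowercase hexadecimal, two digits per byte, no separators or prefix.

First, c1 ⊕ c2 = (M1 ⊕ K) ⊕ (M2 ⊕ K) = M1 ⊕ M2, so the key drops out. Then M2 = (M1 ⊕ M2) ⊕ M1 over the first 13 bytes.
byte 0: (7d XOR 5d) XOR 72 = 20 XOR 72 = 52
byte 1: (cb XOR ac) XOR 65 = 67 XOR 65 = 02
byte 2: (fa XOR 85) XOR 62 = 7f XOR 62 = 1d
byte 3: (9b XOR 4c) XOR 6f = d7 XOR 6f = b8
byte 4: (85 XOR 29) XOR 6f = ac XOR 6f = c3
byte 5: (98 XOR a5) XOR 74 = 3d XOR 74 = 49
byte 6: (41 XOR 21) XOR 20 = 60 XOR 20 = 40
byte 7: (d8 XOR 04) XOR 73 = dc XOR 73 = af
byte 8: (ef XOR 90) XOR 69 = 7f XOR 69 = 16
byte 9: (e2 XOR 7d) XOR 67 = 9f XOR 67 = f8
byte 10: (bb XOR 3b) XOR 6e = 80 XOR 6e = ee
byte 11: (f7 XOR 54) XOR 61 = a3 XOR 61 = c2
byte 12: (d5 XOR 74) XOR 6c = a1 XOR 6c = cd

52021db8c34940af16f8eec2cd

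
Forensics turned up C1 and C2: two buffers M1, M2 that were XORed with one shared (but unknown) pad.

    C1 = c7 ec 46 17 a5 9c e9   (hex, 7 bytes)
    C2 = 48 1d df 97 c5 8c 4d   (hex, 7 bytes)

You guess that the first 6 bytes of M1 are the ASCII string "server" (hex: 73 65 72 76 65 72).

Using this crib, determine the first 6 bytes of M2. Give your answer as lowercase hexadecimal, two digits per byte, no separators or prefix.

First, C1 ⊕ C2 = (M1 ⊕ K) ⊕ (M2 ⊕ K) = M1 ⊕ M2, so the key drops out. Then M2 = (M1 ⊕ M2) ⊕ M1 over the first 6 bytes.
byte 0: (c7 ⊕ 48) ⊕ 73 = 8f ⊕ 73 = fc
byte 1: (ec ⊕ 1d) ⊕ 65 = f1 ⊕ 65 = 94
byte 2: (46 ⊕ df) ⊕ 72 = 99 ⊕ 72 = eb
byte 3: (17 ⊕ 97) ⊕ 76 = 80 ⊕ 76 = f6
byte 4: (a5 ⊕ c5) ⊕ 65 = 60 ⊕ 65 = 05
byte 5: (9c ⊕ 8c) ⊕ 72 = 10 ⊕ 72 = 62

fc94ebf60562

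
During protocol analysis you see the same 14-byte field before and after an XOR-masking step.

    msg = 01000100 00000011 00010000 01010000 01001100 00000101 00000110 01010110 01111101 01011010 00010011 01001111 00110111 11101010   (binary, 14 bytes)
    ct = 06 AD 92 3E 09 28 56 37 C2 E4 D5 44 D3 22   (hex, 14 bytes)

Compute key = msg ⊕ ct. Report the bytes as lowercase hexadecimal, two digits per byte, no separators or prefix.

Since ct = msg ⊕ key, XORing both sides with msg gives key = msg ⊕ ct.
01000100 ^ 00000110 = 01000010
00000011 ^ 10101101 = 10101110
00010000 ^ 10010010 = 10000010
01010000 ^ 00111110 = 01101110
01001100 ^ 00001001 = 01000101
00000101 ^ 00101000 = 00101101
00000110 ^ 01010110 = 01010000
01010110 ^ 00110111 = 01100001
01111101 ^ 11000010 = 10111111
01011010 ^ 11100100 = 10111110
00010011 ^ 11010101 = 11000110
01001111 ^ 01000100 = 00001011
00110111 ^ 11010011 = 11100100
11101010 ^ 00100010 = 11001000

42ae826e452d5061bfbec60be4c8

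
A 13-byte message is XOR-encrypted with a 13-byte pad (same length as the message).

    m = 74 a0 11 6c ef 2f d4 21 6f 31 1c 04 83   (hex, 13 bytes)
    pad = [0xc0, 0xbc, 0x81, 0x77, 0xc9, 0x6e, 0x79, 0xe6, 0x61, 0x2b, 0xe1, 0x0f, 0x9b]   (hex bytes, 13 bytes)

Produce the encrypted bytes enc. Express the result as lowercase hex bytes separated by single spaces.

b4 1c 90 1b 26 41 ad c7 0e 1a fd 0b 18

74 xor c0 = b4
a0 xor bc = 1c
11 xor 81 = 90
6c xor 77 = 1b
ef xor c9 = 26
2f xor 6e = 41
d4 xor 79 = ad
21 xor e6 = c7
6f xor 61 = 0e
31 xor 2b = 1a
1c xor e1 = fd
04 xor 0f = 0b
83 xor 9b = 18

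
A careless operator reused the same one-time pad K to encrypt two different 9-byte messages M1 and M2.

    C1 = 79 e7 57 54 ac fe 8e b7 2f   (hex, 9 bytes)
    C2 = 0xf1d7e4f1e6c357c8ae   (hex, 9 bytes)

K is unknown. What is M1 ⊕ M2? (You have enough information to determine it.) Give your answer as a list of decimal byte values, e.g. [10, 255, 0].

[136, 48, 179, 165, 74, 61, 217, 127, 129]

C1 ⊕ C2 = (M1 ⊕ K) ⊕ (M2 ⊕ K) = M1 ⊕ M2 — the shared key cancels under XOR.
byte 0: 79 ⊕ f1 = 88
byte 1: e7 ⊕ d7 = 30
byte 2: 57 ⊕ e4 = b3
byte 3: 54 ⊕ f1 = a5
byte 4: ac ⊕ e6 = 4a
byte 5: fe ⊕ c3 = 3d
byte 6: 8e ⊕ 57 = d9
byte 7: b7 ⊕ c8 = 7f
byte 8: 2f ⊕ ae = 81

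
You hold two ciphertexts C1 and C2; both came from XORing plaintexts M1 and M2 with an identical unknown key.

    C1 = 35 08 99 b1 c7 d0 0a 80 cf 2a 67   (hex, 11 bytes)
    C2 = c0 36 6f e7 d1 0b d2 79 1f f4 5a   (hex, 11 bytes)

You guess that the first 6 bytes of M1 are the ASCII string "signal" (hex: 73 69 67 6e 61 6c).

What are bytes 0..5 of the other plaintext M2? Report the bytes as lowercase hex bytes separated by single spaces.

First, C1 ⊕ C2 = (M1 ⊕ K) ⊕ (M2 ⊕ K) = M1 ⊕ M2, so the key drops out. Then M2 = (M1 ⊕ M2) ⊕ M1 over the first 6 bytes.
byte 0: (35 xor c0) xor 73 = f5 xor 73 = 86
byte 1: (08 xor 36) xor 69 = 3e xor 69 = 57
byte 2: (99 xor 6f) xor 67 = f6 xor 67 = 91
byte 3: (b1 xor e7) xor 6e = 56 xor 6e = 38
byte 4: (c7 xor d1) xor 61 = 16 xor 61 = 77
byte 5: (d0 xor 0b) xor 6c = db xor 6c = b7

86 57 91 38 77 b7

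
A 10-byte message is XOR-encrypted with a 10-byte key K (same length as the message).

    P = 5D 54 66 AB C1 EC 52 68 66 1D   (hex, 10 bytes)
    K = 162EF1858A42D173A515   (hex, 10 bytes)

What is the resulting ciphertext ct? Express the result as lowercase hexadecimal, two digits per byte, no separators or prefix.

4b7a972e4bae831bc308

byte 0: 5d ⊕ 16 = 4b
byte 1: 54 ⊕ 2e = 7a
byte 2: 66 ⊕ f1 = 97
byte 3: ab ⊕ 85 = 2e
byte 4: c1 ⊕ 8a = 4b
byte 5: ec ⊕ 42 = ae
byte 6: 52 ⊕ d1 = 83
byte 7: 68 ⊕ 73 = 1b
byte 8: 66 ⊕ a5 = c3
byte 9: 1d ⊕ 15 = 08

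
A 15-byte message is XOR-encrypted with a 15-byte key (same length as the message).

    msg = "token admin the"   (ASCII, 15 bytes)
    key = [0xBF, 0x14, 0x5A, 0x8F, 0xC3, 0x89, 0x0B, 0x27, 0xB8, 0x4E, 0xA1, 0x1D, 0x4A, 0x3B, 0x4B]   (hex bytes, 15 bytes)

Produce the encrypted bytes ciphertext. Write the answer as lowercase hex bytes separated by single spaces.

cb 7b 31 ea ad a9 6a 43 d5 27 cf 3d 3e 53 2e

74 ⊕ bf = cb
6f ⊕ 14 = 7b
6b ⊕ 5a = 31
65 ⊕ 8f = ea
6e ⊕ c3 = ad
20 ⊕ 89 = a9
61 ⊕ 0b = 6a
64 ⊕ 27 = 43
6d ⊕ b8 = d5
69 ⊕ 4e = 27
6e ⊕ a1 = cf
20 ⊕ 1d = 3d
74 ⊕ 4a = 3e
68 ⊕ 3b = 53
65 ⊕ 4b = 2e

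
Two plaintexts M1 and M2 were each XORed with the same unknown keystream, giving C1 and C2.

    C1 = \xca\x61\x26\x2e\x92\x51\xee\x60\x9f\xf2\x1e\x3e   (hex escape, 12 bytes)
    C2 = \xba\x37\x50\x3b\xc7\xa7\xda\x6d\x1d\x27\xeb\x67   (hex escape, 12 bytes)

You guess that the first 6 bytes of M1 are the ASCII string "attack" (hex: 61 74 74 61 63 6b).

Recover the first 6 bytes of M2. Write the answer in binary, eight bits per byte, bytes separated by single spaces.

First, C1 ⊕ C2 = (M1 ⊕ K) ⊕ (M2 ⊕ K) = M1 ⊕ M2, so the key drops out. Then M2 = (M1 ⊕ M2) ⊕ M1 over the first 6 bytes.
byte 0: (ca xor ba) xor 61 = 70 xor 61 = 11
byte 1: (61 xor 37) xor 74 = 56 xor 74 = 22
byte 2: (26 xor 50) xor 74 = 76 xor 74 = 02
byte 3: (2e xor 3b) xor 61 = 15 xor 61 = 74
byte 4: (92 xor c7) xor 63 = 55 xor 63 = 36
byte 5: (51 xor a7) xor 6b = f6 xor 6b = 9d

00010001 00100010 00000010 01110100 00110110 10011101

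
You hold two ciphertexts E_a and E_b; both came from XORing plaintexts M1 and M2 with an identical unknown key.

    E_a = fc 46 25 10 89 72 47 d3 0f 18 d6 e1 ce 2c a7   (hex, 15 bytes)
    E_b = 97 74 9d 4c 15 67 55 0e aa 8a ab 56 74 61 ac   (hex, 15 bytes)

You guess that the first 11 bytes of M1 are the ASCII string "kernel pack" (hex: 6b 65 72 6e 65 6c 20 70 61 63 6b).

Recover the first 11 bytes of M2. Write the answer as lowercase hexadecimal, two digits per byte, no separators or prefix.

First, E_a ⊕ E_b = (M1 ⊕ K) ⊕ (M2 ⊕ K) = M1 ⊕ M2, so the key drops out. Then M2 = (M1 ⊕ M2) ⊕ M1 over the first 11 bytes.
byte 0: (fc ^ 97) ^ 6b = 6b ^ 6b = 00
byte 1: (46 ^ 74) ^ 65 = 32 ^ 65 = 57
byte 2: (25 ^ 9d) ^ 72 = b8 ^ 72 = ca
byte 3: (10 ^ 4c) ^ 6e = 5c ^ 6e = 32
byte 4: (89 ^ 15) ^ 65 = 9c ^ 65 = f9
byte 5: (72 ^ 67) ^ 6c = 15 ^ 6c = 79
byte 6: (47 ^ 55) ^ 20 = 12 ^ 20 = 32
byte 7: (d3 ^ 0e) ^ 70 = dd ^ 70 = ad
byte 8: (0f ^ aa) ^ 61 = a5 ^ 61 = c4
byte 9: (18 ^ 8a) ^ 63 = 92 ^ 63 = f1
byte 10: (d6 ^ ab) ^ 6b = 7d ^ 6b = 16

0057ca32f97932adc4f116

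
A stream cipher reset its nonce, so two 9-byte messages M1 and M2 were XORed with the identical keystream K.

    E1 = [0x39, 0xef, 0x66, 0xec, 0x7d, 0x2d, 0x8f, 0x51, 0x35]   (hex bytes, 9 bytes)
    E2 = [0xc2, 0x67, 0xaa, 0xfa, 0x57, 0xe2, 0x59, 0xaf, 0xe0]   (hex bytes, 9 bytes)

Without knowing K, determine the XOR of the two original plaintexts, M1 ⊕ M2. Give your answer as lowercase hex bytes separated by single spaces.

E1 ⊕ E2 = (M1 ⊕ K) ⊕ (M2 ⊕ K) = M1 ⊕ M2 — the shared key cancels under XOR.
39 ⊕ c2 = fb
ef ⊕ 67 = 88
66 ⊕ aa = cc
ec ⊕ fa = 16
7d ⊕ 57 = 2a
2d ⊕ e2 = cf
8f ⊕ 59 = d6
51 ⊕ af = fe
35 ⊕ e0 = d5

fb 88 cc 16 2a cf d6 fe d5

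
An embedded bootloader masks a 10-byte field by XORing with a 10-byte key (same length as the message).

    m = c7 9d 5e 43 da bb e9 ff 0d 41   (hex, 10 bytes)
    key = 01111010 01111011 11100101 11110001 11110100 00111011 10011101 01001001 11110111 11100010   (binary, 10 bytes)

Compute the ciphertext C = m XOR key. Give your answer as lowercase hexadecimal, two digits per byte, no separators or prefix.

bde6bbb22e8074b6faa3

byte 0: c7 ^ 7a = bd
byte 1: 9d ^ 7b = e6
byte 2: 5e ^ e5 = bb
byte 3: 43 ^ f1 = b2
byte 4: da ^ f4 = 2e
byte 5: bb ^ 3b = 80
byte 6: e9 ^ 9d = 74
byte 7: ff ^ 49 = b6
byte 8: 0d ^ f7 = fa
byte 9: 41 ^ e2 = a3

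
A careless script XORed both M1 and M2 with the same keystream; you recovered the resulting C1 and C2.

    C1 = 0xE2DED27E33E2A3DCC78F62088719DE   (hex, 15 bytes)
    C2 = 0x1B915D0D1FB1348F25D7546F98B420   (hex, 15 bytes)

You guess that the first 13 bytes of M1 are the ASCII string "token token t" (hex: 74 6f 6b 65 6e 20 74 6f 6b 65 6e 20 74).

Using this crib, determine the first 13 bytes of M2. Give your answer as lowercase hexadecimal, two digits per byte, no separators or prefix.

8d20e4164273e33c893d58476b

First, C1 ⊕ C2 = (M1 ⊕ K) ⊕ (M2 ⊕ K) = M1 ⊕ M2, so the key drops out. Then M2 = (M1 ⊕ M2) ⊕ M1 over the first 13 bytes.
byte 0: (e2 XOR 1b) XOR 74 = f9 XOR 74 = 8d
byte 1: (de XOR 91) XOR 6f = 4f XOR 6f = 20
byte 2: (d2 XOR 5d) XOR 6b = 8f XOR 6b = e4
byte 3: (7e XOR 0d) XOR 65 = 73 XOR 65 = 16
byte 4: (33 XOR 1f) XOR 6e = 2c XOR 6e = 42
byte 5: (e2 XOR b1) XOR 20 = 53 XOR 20 = 73
byte 6: (a3 XOR 34) XOR 74 = 97 XOR 74 = e3
byte 7: (dc XOR 8f) XOR 6f = 53 XOR 6f = 3c
byte 8: (c7 XOR 25) XOR 6b = e2 XOR 6b = 89
byte 9: (8f XOR d7) XOR 65 = 58 XOR 65 = 3d
byte 10: (62 XOR 54) XOR 6e = 36 XOR 6e = 58
byte 11: (08 XOR 6f) XOR 20 = 67 XOR 20 = 47
byte 12: (87 XOR 98) XOR 74 = 1f XOR 74 = 6b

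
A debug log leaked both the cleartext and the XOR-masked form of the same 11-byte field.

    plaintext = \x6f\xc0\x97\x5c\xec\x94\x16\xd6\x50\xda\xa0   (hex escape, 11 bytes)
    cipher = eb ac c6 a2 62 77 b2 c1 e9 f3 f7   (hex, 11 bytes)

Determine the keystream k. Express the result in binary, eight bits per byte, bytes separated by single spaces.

10000100 01101100 01010001 11111110 10001110 11100011 10100100 00010111 10111001 00101001 01010111

Since cipher = plaintext ⊕ k, XORing both sides with plaintext gives k = plaintext ⊕ cipher.
01101111 XOR 11101011 = 10000100
11000000 XOR 10101100 = 01101100
10010111 XOR 11000110 = 01010001
01011100 XOR 10100010 = 11111110
11101100 XOR 01100010 = 10001110
10010100 XOR 01110111 = 11100011
00010110 XOR 10110010 = 10100100
11010110 XOR 11000001 = 00010111
01010000 XOR 11101001 = 10111001
11011010 XOR 11110011 = 00101001
10100000 XOR 11110111 = 01010111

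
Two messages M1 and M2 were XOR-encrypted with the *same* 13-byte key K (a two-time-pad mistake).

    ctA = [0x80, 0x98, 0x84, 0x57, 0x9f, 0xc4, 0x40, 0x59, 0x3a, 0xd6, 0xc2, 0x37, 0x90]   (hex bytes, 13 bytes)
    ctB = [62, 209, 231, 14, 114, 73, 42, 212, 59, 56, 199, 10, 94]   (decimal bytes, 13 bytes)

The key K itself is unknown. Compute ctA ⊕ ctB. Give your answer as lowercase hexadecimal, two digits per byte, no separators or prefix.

be496359ed8d6a8d01ee053dce

ctA ⊕ ctB = (M1 ⊕ K) ⊕ (M2 ⊕ K) = M1 ⊕ M2 — the shared key cancels under XOR.
128 ⊕  62 = 190
152 ⊕ 209 =  73
132 ⊕ 231 =  99
 87 ⊕  14 =  89
159 ⊕ 114 = 237
196 ⊕  73 = 141
 64 ⊕  42 = 106
 89 ⊕ 212 = 141
 58 ⊕  59 =   1
214 ⊕  56 = 238
194 ⊕ 199 =   5
 55 ⊕  10 =  61
144 ⊕  94 = 206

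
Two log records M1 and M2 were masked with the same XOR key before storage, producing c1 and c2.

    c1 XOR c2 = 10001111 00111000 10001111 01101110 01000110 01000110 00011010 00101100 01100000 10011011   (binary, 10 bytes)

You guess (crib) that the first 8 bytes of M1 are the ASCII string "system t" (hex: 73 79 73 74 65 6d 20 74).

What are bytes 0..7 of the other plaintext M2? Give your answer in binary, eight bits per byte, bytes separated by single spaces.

11111100 01000001 11111100 00011010 00100011 00101011 00111010 01011000

Since c1 ⊕ c2 = M1 ⊕ M2, XORing with the guessed M1 bytes yields the corresponding M2 bytes: M2 = (c1 ⊕ c2) ⊕ M1.
8f ⊕ 73 = fc
38 ⊕ 79 = 41
8f ⊕ 73 = fc
6e ⊕ 74 = 1a
46 ⊕ 65 = 23
46 ⊕ 6d = 2b
1a ⊕ 20 = 3a
2c ⊕ 74 = 58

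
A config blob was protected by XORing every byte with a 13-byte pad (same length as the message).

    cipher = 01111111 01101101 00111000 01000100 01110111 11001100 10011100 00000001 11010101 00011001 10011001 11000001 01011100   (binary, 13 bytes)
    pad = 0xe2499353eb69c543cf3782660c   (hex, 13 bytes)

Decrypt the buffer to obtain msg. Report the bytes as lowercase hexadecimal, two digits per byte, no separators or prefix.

127 ^ 226 = 157
109 ^  73 =  36
 56 ^ 147 = 171
 68 ^  83 =  23
119 ^ 235 = 156
204 ^ 105 = 165
156 ^ 197 =  89
  1 ^  67 =  66
213 ^ 207 =  26
 25 ^  55 =  46
153 ^ 130 =  27
193 ^ 102 = 167
 92 ^  12 =  80

9d24ab179ca559421a2e1ba750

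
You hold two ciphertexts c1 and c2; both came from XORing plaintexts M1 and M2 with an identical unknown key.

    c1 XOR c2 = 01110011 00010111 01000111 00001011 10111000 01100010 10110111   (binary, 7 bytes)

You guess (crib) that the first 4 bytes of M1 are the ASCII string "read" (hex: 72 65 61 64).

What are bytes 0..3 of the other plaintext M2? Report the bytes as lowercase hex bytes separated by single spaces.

01 72 26 6f

Since c1 ⊕ c2 = M1 ⊕ M2, XORing with the guessed M1 bytes yields the corresponding M2 bytes: M2 = (c1 ⊕ c2) ⊕ M1.
115 xor 114 =   1
 23 xor 101 = 114
 71 xor  97 =  38
 11 xor 100 = 111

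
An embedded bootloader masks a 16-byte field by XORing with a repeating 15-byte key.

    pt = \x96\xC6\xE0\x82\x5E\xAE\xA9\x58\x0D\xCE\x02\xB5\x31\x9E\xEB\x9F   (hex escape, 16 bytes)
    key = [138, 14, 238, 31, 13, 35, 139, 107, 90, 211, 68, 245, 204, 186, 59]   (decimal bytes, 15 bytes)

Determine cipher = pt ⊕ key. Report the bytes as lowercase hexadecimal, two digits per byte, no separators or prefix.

The 15-byte key repeats, so the effective keystream is 8a 0e ee 1f 0d 23 8b 6b 5a d3 44 f5 cc ba 3b 8a.
byte 0: 150 ⊕ 138 =  28
byte 1: 198 ⊕  14 = 200
byte 2: 224 ⊕ 238 =  14
byte 3: 130 ⊕  31 = 157
byte 4:  94 ⊕  13 =  83
byte 5: 174 ⊕  35 = 141
byte 6: 169 ⊕ 139 =  34
byte 7:  88 ⊕ 107 =  51
byte 8:  13 ⊕  90 =  87
byte 9: 206 ⊕ 211 =  29
byte 10:   2 ⊕  68 =  70
byte 11: 181 ⊕ 245 =  64
byte 12:  49 ⊕ 204 = 253
byte 13: 158 ⊕ 186 =  36
byte 14: 235 ⊕  59 = 208
byte 15: 159 ⊕ 138 =  21

1cc80e9d538d2233571d4640fd24d015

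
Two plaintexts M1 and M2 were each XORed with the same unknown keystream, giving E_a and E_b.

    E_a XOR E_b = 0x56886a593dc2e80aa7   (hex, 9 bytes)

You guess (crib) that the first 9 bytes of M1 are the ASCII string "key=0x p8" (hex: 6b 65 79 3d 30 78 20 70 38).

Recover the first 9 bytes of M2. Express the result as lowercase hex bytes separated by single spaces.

Since E_a ⊕ E_b = M1 ⊕ M2, XORing with the guessed M1 bytes yields the corresponding M2 bytes: M2 = (E_a ⊕ E_b) ⊕ M1.
byte 0: 56 ^ 6b = 3d
byte 1: 88 ^ 65 = ed
byte 2: 6a ^ 79 = 13
byte 3: 59 ^ 3d = 64
byte 4: 3d ^ 30 = 0d
byte 5: c2 ^ 78 = ba
byte 6: e8 ^ 20 = c8
byte 7: 0a ^ 70 = 7a
byte 8: a7 ^ 38 = 9f

3d ed 13 64 0d ba c8 7a 9f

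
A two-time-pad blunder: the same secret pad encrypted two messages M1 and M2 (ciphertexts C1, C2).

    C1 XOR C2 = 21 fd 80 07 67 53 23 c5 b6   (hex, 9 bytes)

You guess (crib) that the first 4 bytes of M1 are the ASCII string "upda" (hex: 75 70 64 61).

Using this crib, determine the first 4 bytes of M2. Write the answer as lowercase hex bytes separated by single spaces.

54 8d e4 66

Since C1 ⊕ C2 = M1 ⊕ M2, XORing with the guessed M1 bytes yields the corresponding M2 bytes: M2 = (C1 ⊕ C2) ⊕ M1.
00100001 xor 01110101 = 01010100
11111101 xor 01110000 = 10001101
10000000 xor 01100100 = 11100100
00000111 xor 01100001 = 01100110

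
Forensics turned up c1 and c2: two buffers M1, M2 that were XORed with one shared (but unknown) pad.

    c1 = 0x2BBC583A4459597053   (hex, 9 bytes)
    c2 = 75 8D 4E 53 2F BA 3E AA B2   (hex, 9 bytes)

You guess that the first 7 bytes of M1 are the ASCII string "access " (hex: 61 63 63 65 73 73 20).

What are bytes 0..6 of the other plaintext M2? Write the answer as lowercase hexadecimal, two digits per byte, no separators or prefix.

First, c1 ⊕ c2 = (M1 ⊕ K) ⊕ (M2 ⊕ K) = M1 ⊕ M2, so the key drops out. Then M2 = (M1 ⊕ M2) ⊕ M1 over the first 7 bytes.
byte 0: (2b ^ 75) ^ 61 = 5e ^ 61 = 3f
byte 1: (bc ^ 8d) ^ 63 = 31 ^ 63 = 52
byte 2: (58 ^ 4e) ^ 63 = 16 ^ 63 = 75
byte 3: (3a ^ 53) ^ 65 = 69 ^ 65 = 0c
byte 4: (44 ^ 2f) ^ 73 = 6b ^ 73 = 18
byte 5: (59 ^ ba) ^ 73 = e3 ^ 73 = 90
byte 6: (59 ^ 3e) ^ 20 = 67 ^ 20 = 47

3f52750c189047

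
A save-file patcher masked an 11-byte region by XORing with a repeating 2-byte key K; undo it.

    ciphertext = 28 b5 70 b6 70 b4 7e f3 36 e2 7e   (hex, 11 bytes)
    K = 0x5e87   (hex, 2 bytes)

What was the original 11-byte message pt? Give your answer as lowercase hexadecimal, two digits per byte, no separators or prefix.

76322e312e332074686520

The 2-byte key repeats, so the effective keystream is 5e 87 5e 87 5e 87 5e 87 5e 87 5e.
byte 0: 28 ^ 5e = 76
byte 1: b5 ^ 87 = 32
byte 2: 70 ^ 5e = 2e
byte 3: b6 ^ 87 = 31
byte 4: 70 ^ 5e = 2e
byte 5: b4 ^ 87 = 33
byte 6: 7e ^ 5e = 20
byte 7: f3 ^ 87 = 74
byte 8: 36 ^ 5e = 68
byte 9: e2 ^ 87 = 65
byte 10: 7e ^ 5e = 20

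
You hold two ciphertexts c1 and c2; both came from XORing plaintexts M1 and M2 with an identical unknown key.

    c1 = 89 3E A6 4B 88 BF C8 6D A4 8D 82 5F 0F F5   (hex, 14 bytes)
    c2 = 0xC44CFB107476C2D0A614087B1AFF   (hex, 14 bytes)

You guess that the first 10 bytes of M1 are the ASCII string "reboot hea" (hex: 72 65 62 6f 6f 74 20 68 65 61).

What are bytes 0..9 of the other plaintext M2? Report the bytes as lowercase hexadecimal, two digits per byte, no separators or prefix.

First, c1 ⊕ c2 = (M1 ⊕ K) ⊕ (M2 ⊕ K) = M1 ⊕ M2, so the key drops out. Then M2 = (M1 ⊕ M2) ⊕ M1 over the first 10 bytes.
byte 0: (89 XOR c4) XOR 72 = 4d XOR 72 = 3f
byte 1: (3e XOR 4c) XOR 65 = 72 XOR 65 = 17
byte 2: (a6 XOR fb) XOR 62 = 5d XOR 62 = 3f
byte 3: (4b XOR 10) XOR 6f = 5b XOR 6f = 34
byte 4: (88 XOR 74) XOR 6f = fc XOR 6f = 93
byte 5: (bf XOR 76) XOR 74 = c9 XOR 74 = bd
byte 6: (c8 XOR c2) XOR 20 = 0a XOR 20 = 2a
byte 7: (6d XOR d0) XOR 68 = bd XOR 68 = d5
byte 8: (a4 XOR a6) XOR 65 = 02 XOR 65 = 67
byte 9: (8d XOR 14) XOR 61 = 99 XOR 61 = f8

3f173f3493bd2ad567f8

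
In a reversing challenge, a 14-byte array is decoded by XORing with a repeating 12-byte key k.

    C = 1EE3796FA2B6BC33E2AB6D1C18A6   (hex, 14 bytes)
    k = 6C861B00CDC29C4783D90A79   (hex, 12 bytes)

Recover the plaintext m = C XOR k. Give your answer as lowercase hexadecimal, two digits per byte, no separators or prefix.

The 12-byte key repeats, so the effective keystream is 6c 86 1b 00 cd c2 9c 47 83 d9 0a 79 6c 86.
byte 0: 00011110 xor 01101100 = 01110010
byte 1: 11100011 xor 10000110 = 01100101
byte 2: 01111001 xor 00011011 = 01100010
byte 3: 01101111 xor 00000000 = 01101111
byte 4: 10100010 xor 11001101 = 01101111
byte 5: 10110110 xor 11000010 = 01110100
byte 6: 10111100 xor 10011100 = 00100000
byte 7: 00110011 xor 01000111 = 01110100
byte 8: 11100010 xor 10000011 = 01100001
byte 9: 10101011 xor 11011001 = 01110010
byte 10: 01101101 xor 00001010 = 01100111
byte 11: 00011100 xor 01111001 = 01100101
byte 12: 00011000 xor 01101100 = 01110100
byte 13: 10100110 xor 10000110 = 00100000

7265626f6f742074617267657420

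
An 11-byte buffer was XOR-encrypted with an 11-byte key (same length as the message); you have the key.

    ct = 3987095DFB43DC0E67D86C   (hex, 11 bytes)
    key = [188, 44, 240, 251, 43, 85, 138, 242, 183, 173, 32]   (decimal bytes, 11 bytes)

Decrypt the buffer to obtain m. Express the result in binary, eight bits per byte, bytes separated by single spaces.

10000101 10101011 11111001 10100110 11010000 00010110 01010110 11111100 11010000 01110101 01001100

byte 0:  57 XOR 188 = 133
byte 1: 135 XOR  44 = 171
byte 2:   9 XOR 240 = 249
byte 3:  93 XOR 251 = 166
byte 4: 251 XOR  43 = 208
byte 5:  67 XOR  85 =  22
byte 6: 220 XOR 138 =  86
byte 7:  14 XOR 242 = 252
byte 8: 103 XOR 183 = 208
byte 9: 216 XOR 173 = 117
byte 10: 108 XOR  32 =  76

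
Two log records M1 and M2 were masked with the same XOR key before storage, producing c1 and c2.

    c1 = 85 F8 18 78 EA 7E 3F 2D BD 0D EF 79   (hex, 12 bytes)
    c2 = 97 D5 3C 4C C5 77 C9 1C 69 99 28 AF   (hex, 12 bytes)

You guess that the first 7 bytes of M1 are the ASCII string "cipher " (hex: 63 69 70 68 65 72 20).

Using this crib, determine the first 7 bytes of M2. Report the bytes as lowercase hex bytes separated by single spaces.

71 44 54 5c 4a 7b d6

First, c1 ⊕ c2 = (M1 ⊕ K) ⊕ (M2 ⊕ K) = M1 ⊕ M2, so the key drops out. Then M2 = (M1 ⊕ M2) ⊕ M1 over the first 7 bytes.
byte 0: (85 ^ 97) ^ 63 = 12 ^ 63 = 71
byte 1: (f8 ^ d5) ^ 69 = 2d ^ 69 = 44
byte 2: (18 ^ 3c) ^ 70 = 24 ^ 70 = 54
byte 3: (78 ^ 4c) ^ 68 = 34 ^ 68 = 5c
byte 4: (ea ^ c5) ^ 65 = 2f ^ 65 = 4a
byte 5: (7e ^ 77) ^ 72 = 09 ^ 72 = 7b
byte 6: (3f ^ c9) ^ 20 = f6 ^ 20 = d6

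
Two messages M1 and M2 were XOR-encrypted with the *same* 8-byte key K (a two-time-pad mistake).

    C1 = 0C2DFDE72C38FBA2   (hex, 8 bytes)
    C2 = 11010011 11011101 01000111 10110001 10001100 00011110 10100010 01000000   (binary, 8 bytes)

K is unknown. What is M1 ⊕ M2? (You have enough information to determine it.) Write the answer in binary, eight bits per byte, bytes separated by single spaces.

11011111 11110000 10111010 01010110 10100000 00100110 01011001 11100010

C1 ⊕ C2 = (M1 ⊕ K) ⊕ (M2 ⊕ K) = M1 ⊕ M2 — the shared key cancels under XOR.
00001100 XOR 11010011 = 11011111
00101101 XOR 11011101 = 11110000
11111101 XOR 01000111 = 10111010
11100111 XOR 10110001 = 01010110
00101100 XOR 10001100 = 10100000
00111000 XOR 00011110 = 00100110
11111011 XOR 10100010 = 01011001
10100010 XOR 01000000 = 11100010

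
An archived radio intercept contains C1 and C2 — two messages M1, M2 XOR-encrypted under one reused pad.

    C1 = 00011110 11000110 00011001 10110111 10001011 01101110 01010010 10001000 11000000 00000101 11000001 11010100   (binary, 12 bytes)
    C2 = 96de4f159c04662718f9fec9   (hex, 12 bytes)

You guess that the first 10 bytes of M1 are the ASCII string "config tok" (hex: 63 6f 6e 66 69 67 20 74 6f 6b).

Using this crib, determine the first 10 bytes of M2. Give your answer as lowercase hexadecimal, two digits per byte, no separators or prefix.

eb7738c47e0d14dbb797

First, C1 ⊕ C2 = (M1 ⊕ K) ⊕ (M2 ⊕ K) = M1 ⊕ M2, so the key drops out. Then M2 = (M1 ⊕ M2) ⊕ M1 over the first 10 bytes.
byte 0: (1e ⊕ 96) ⊕ 63 = 88 ⊕ 63 = eb
byte 1: (c6 ⊕ de) ⊕ 6f = 18 ⊕ 6f = 77
byte 2: (19 ⊕ 4f) ⊕ 6e = 56 ⊕ 6e = 38
byte 3: (b7 ⊕ 15) ⊕ 66 = a2 ⊕ 66 = c4
byte 4: (8b ⊕ 9c) ⊕ 69 = 17 ⊕ 69 = 7e
byte 5: (6e ⊕ 04) ⊕ 67 = 6a ⊕ 67 = 0d
byte 6: (52 ⊕ 66) ⊕ 20 = 34 ⊕ 20 = 14
byte 7: (88 ⊕ 27) ⊕ 74 = af ⊕ 74 = db
byte 8: (c0 ⊕ 18) ⊕ 6f = d8 ⊕ 6f = b7
byte 9: (05 ⊕ f9) ⊕ 6b = fc ⊕ 6b = 97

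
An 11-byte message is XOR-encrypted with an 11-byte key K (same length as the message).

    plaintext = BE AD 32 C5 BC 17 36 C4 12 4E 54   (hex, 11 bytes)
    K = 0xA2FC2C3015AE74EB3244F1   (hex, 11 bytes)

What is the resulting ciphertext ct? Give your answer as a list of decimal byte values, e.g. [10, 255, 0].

be ⊕ a2 = 1c
ad ⊕ fc = 51
32 ⊕ 2c = 1e
c5 ⊕ 30 = f5
bc ⊕ 15 = a9
17 ⊕ ae = b9
36 ⊕ 74 = 42
c4 ⊕ eb = 2f
12 ⊕ 32 = 20
4e ⊕ 44 = 0a
54 ⊕ f1 = a5

[28, 81, 30, 245, 169, 185, 66, 47, 32, 10, 165]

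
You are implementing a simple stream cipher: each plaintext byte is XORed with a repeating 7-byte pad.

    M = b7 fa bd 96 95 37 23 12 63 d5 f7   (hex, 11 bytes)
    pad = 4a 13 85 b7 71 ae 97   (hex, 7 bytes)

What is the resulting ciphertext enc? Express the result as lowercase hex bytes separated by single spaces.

The 7-byte key repeats, so the effective keystream is 4a 13 85 b7 71 ae 97 4a 13 85 b7.
byte 0: b7 ⊕ 4a = fd
byte 1: fa ⊕ 13 = e9
byte 2: bd ⊕ 85 = 38
byte 3: 96 ⊕ b7 = 21
byte 4: 95 ⊕ 71 = e4
byte 5: 37 ⊕ ae = 99
byte 6: 23 ⊕ 97 = b4
byte 7: 12 ⊕ 4a = 58
byte 8: 63 ⊕ 13 = 70
byte 9: d5 ⊕ 85 = 50
byte 10: f7 ⊕ b7 = 40

fd e9 38 21 e4 99 b4 58 70 50 40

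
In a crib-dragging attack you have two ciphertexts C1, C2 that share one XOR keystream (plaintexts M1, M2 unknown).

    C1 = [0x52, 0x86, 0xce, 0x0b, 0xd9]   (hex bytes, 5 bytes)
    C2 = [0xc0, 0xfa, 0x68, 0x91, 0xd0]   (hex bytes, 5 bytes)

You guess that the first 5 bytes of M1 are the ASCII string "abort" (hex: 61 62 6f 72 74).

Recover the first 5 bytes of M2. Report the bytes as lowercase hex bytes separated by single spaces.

First, C1 ⊕ C2 = (M1 ⊕ K) ⊕ (M2 ⊕ K) = M1 ⊕ M2, so the key drops out. Then M2 = (M1 ⊕ M2) ⊕ M1 over the first 5 bytes.
byte 0: (52 ⊕ c0) ⊕ 61 = 92 ⊕ 61 = f3
byte 1: (86 ⊕ fa) ⊕ 62 = 7c ⊕ 62 = 1e
byte 2: (ce ⊕ 68) ⊕ 6f = a6 ⊕ 6f = c9
byte 3: (0b ⊕ 91) ⊕ 72 = 9a ⊕ 72 = e8
byte 4: (d9 ⊕ d0) ⊕ 74 = 09 ⊕ 74 = 7d

f3 1e c9 e8 7d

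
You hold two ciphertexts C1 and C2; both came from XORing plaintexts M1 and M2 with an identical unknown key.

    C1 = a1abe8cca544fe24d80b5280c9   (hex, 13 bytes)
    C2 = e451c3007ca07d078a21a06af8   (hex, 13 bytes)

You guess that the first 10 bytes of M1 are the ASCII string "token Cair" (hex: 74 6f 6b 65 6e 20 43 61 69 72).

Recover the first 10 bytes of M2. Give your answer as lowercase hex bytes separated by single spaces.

31 95 40 a9 b7 c4 c0 42 3b 58

First, C1 ⊕ C2 = (M1 ⊕ K) ⊕ (M2 ⊕ K) = M1 ⊕ M2, so the key drops out. Then M2 = (M1 ⊕ M2) ⊕ M1 over the first 10 bytes.
byte 0: (a1 ⊕ e4) ⊕ 74 = 45 ⊕ 74 = 31
byte 1: (ab ⊕ 51) ⊕ 6f = fa ⊕ 6f = 95
byte 2: (e8 ⊕ c3) ⊕ 6b = 2b ⊕ 6b = 40
byte 3: (cc ⊕ 00) ⊕ 65 = cc ⊕ 65 = a9
byte 4: (a5 ⊕ 7c) ⊕ 6e = d9 ⊕ 6e = b7
byte 5: (44 ⊕ a0) ⊕ 20 = e4 ⊕ 20 = c4
byte 6: (fe ⊕ 7d) ⊕ 43 = 83 ⊕ 43 = c0
byte 7: (24 ⊕ 07) ⊕ 61 = 23 ⊕ 61 = 42
byte 8: (d8 ⊕ 8a) ⊕ 69 = 52 ⊕ 69 = 3b
byte 9: (0b ⊕ 21) ⊕ 72 = 2a ⊕ 72 = 58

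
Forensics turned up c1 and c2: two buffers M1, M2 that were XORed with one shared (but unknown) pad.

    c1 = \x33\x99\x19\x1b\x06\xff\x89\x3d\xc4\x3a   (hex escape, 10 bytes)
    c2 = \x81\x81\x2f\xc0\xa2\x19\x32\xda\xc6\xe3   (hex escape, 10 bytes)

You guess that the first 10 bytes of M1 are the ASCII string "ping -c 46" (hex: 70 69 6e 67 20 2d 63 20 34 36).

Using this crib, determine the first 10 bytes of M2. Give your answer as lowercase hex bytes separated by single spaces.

c2 71 58 bc 84 cb d8 c7 36 ef

First, c1 ⊕ c2 = (M1 ⊕ K) ⊕ (M2 ⊕ K) = M1 ⊕ M2, so the key drops out. Then M2 = (M1 ⊕ M2) ⊕ M1 over the first 10 bytes.
byte 0: (33 ⊕ 81) ⊕ 70 = b2 ⊕ 70 = c2
byte 1: (99 ⊕ 81) ⊕ 69 = 18 ⊕ 69 = 71
byte 2: (19 ⊕ 2f) ⊕ 6e = 36 ⊕ 6e = 58
byte 3: (1b ⊕ c0) ⊕ 67 = db ⊕ 67 = bc
byte 4: (06 ⊕ a2) ⊕ 20 = a4 ⊕ 20 = 84
byte 5: (ff ⊕ 19) ⊕ 2d = e6 ⊕ 2d = cb
byte 6: (89 ⊕ 32) ⊕ 63 = bb ⊕ 63 = d8
byte 7: (3d ⊕ da) ⊕ 20 = e7 ⊕ 20 = c7
byte 8: (c4 ⊕ c6) ⊕ 34 = 02 ⊕ 34 = 36
byte 9: (3a ⊕ e3) ⊕ 36 = d9 ⊕ 36 = ef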